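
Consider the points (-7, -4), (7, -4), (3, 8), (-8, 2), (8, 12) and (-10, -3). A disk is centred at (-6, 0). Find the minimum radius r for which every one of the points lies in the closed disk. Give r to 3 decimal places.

18.439

The required radius is the distance from (-6, 0) to the farthest point.
Squared distances: 17, 185, 145, 8, 340, 25.
Maximum is 340, attained at (8, 12).
r = √340 ≈ 18.439.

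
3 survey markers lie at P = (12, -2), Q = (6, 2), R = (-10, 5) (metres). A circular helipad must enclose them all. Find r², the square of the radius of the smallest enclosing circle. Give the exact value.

Side lengths²: PQ² = 52, PR² = 533, QR² = 265.
Since PR² = 533 ≥ 265 + 52 = 317, the angle opposite PR is not acute, so the smallest enclosing circle has PR as diameter.
Centre = midpoint of PR = (1, 1.5), r² = 533/4 = 133.25.

133.25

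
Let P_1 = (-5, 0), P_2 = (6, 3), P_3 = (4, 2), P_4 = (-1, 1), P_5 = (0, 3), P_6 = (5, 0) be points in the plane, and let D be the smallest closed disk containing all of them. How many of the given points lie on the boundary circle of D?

2

The minimum enclosing circle of a finite set is fixed by two of the points (as a diameter) or three (as a circumcircle).
The farthest pair is P_1–P_2 with squared distance 130. The circle on this segment as diameter has centre (0.5, 1.5) and r² = 130/4 = 32.5.
Check P_3: distance² to centre = 12.5 ≤ 32.5, so it lies inside.
All remaining points lie in this disk, and no smaller disk contains both endpoints, so this is the minimum enclosing circle.
The points at distance exactly r from the centre are P_1, P_2 — 2 points.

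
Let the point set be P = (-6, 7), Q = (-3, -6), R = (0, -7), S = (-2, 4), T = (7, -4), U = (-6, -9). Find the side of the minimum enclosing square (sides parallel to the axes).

16

The bounding box has width 13 and height 16.
An axis-aligned square enclosing the set must have side ≥ max(width, height).
So the minimum side is max(13, 16) = 16.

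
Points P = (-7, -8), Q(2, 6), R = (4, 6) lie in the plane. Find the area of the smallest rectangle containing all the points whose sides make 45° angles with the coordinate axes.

62.5

In coordinates u = x + y, v = x − y the rectangle is axis-aligned; the map (x,y)→(u,v) scales areas by 2.
u-values: -15, 8, 10; range = 10 − (-15) = 25.
v-values: 1, -4, -2; range = 1 − (-4) = 5.
Area = (25 × 5) / 2 = 62.5.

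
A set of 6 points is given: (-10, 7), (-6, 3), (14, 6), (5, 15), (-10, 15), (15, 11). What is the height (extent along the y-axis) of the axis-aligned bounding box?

max y = 15, min y = 3, so height = 12.

12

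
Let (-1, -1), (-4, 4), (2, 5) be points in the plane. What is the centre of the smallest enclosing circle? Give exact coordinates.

Call the three points A, B, C in the order given.
Side lengths²: AB² = 34, AC² = 45, BC² = 37.
Since AC² = 45 < 37 + 34 = 71, the triangle is acute, so the smallest enclosing circle is the circumcircle.
Circumcentre = (-15/22, 57/22), r² = 3145/242.
Centre = (-15/22, 57/22).

(-15/22, 57/22)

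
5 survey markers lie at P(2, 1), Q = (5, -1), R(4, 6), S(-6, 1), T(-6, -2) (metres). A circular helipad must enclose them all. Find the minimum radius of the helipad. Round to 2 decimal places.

6.41

A smallest enclosing disk is always determined by at most three of the input points on its boundary.
The minimum enclosing circle is determined by three boundary points: Q, R, T.
Their circumcentre is (-31/39, 68/39) with r² = 62525/1521.
The farthest remaining point S is at distance² 42050/1521 ≤ 62525/1521.
r = √(62525/1521) ≈ 6.41.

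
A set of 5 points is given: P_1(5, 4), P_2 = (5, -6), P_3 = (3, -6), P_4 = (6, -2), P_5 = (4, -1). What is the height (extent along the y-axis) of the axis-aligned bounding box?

max y = 4, min y = -6, so height = 10.

10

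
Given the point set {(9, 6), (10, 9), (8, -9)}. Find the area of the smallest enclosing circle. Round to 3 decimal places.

257.611

Call the three points A, B, C in the order given.
Side lengths²: AB² = 10, AC² = 226, BC² = 328.
Since BC² = 328 ≥ 226 + 10 = 236, the angle opposite BC is not acute, so the smallest enclosing circle has BC as diameter.
Centre = midpoint of BC = (9, 0), r² = 328/4 = 82.
Area = π·r² = π·82 ≈ 257.611.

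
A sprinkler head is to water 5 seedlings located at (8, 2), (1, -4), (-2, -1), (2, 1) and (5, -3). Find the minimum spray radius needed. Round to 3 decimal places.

5.220

A smallest enclosing disk is always determined by at most three of the input points on its boundary.
The farthest pair is (8, 2)–(-2, -1) with squared distance 109. The circle on this segment as diameter has centre (3, 0.5) and r² = 109/4 = 27.25.
Check (1, -4): distance² to centre = 24.25 ≤ 27.25, so it lies inside.
All remaining points lie in this disk, and no smaller disk contains both endpoints, so this is the minimum enclosing circle.
r = √(27.25) ≈ 5.220.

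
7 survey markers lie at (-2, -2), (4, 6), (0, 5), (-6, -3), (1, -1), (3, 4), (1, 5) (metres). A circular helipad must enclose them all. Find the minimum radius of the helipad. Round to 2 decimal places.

By Welzl's lemma the MEC is supported by two points (diametrically opposite) or three points (on a circumcircle).
The farthest pair is (4, 6)–(-6, -3) with squared distance 181. The circle on this segment as diameter has centre (-1, 1.5) and r² = 181/4 = 45.25.
Check (-2, -2): distance² to centre = 13.25 ≤ 45.25, so it lies inside.
All remaining points lie in this disk, and no smaller disk contains both endpoints, so this is the minimum enclosing circle.
r = √(45.25) ≈ 6.73.

6.73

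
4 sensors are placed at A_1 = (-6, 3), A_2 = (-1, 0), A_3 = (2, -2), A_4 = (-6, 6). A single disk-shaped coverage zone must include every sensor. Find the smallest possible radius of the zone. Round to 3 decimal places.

The farthest pair is A_3–A_4 with squared distance 128. The circle on this segment as diameter has centre (-2, 2) and r² = 128/4 = 32.
Check A_1: distance² to centre = 17 ≤ 32, so it lies inside.
All remaining points lie in this disk, and no smaller disk contains both endpoints, so this is the minimum enclosing circle.
r = √32 ≈ 5.657.

5.657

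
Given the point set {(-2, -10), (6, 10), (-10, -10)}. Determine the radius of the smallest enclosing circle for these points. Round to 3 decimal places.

12.806

Call the three points A, B, C in the order given.
Side lengths²: AB² = 464, AC² = 64, BC² = 656.
Since BC² = 656 ≥ 464 + 64 = 528, the angle opposite BC is not acute, so the smallest enclosing circle has BC as diameter.
Centre = midpoint of BC = (-2, 0), r² = 656/4 = 164.
r = √164 ≈ 12.806.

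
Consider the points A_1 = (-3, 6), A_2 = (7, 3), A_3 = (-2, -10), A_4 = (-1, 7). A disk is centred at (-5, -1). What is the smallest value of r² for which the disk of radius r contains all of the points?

160

The required radius is the distance from (-5, -1) to the farthest point.
Squared distances: 53, 160, 90, 80.
Maximum is 160, attained at A_2.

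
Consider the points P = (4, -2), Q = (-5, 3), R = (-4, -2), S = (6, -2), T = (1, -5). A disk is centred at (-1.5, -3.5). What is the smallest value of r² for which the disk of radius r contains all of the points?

58.5

The required radius is the distance from (-1.5, -3.5) to the farthest point.
Squared distances: 32.5, 54.5, 8.5, 58.5, 8.5.
Maximum is 58.5, attained at S.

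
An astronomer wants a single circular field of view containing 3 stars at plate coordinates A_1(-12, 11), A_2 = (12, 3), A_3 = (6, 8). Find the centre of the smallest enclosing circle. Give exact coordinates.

(0, 7)

Side lengths²: A_1A_2² = 640, A_1A_3² = 333, A_2A_3² = 61.
Since A_1A_2² = 640 ≥ 333 + 61 = 394, the angle opposite A_1A_2 is not acute, so the smallest enclosing circle has A_1A_2 as diameter.
Centre = midpoint of A_1A_2 = (0, 7), r² = 640/4 = 160.
Centre = (0, 7).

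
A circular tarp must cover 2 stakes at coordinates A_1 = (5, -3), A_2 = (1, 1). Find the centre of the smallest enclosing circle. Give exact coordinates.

(3, -1)

The smallest circle enclosing two points has them as diameter endpoints.
Centre = midpoint = (3, -1); r² = |A_1A_2|²/4 = 32/4 = 8.
Centre = (3, -1).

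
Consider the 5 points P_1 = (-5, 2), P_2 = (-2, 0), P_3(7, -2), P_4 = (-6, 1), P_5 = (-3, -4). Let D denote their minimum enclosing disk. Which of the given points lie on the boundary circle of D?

P_3, P_4

A smallest enclosing disk is always determined by at most three of the input points on its boundary.
The farthest pair is P_3–P_4 with squared distance 178. The circle on this segment as diameter has centre (0.5, -0.5) and r² = 178/4 = 44.5.
Check P_1: distance² to centre = 36.5 ≤ 44.5, so it lies inside.
All remaining points lie in this disk, and no smaller disk contains both endpoints, so this is the minimum enclosing circle.
The points at distance exactly r from the centre are P_3, P_4 — 2 points.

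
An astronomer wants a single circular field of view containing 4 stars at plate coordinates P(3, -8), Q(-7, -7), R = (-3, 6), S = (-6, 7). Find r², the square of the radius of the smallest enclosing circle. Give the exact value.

76.5

By Welzl's lemma the MEC is supported by two points (diametrically opposite) or three points (on a circumcircle).
The farthest pair is P–S with squared distance 306. The circle on this segment as diameter has centre (-1.5, -0.5) and r² = 306/4 = 76.5.
Check Q: distance² to centre = 72.5 ≤ 76.5, so it lies inside.
All remaining points lie in this disk, and no smaller disk contains both endpoints, so this is the minimum enclosing circle.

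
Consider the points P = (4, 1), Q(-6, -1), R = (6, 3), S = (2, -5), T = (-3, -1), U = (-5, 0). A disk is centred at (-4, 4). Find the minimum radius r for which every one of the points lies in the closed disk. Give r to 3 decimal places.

The required radius is the distance from (-4, 4) to the farthest point.
Squared distances: 73, 29, 101, 117, 26, 17.
Maximum is 117, attained at S.
r = √117 ≈ 10.817.

10.817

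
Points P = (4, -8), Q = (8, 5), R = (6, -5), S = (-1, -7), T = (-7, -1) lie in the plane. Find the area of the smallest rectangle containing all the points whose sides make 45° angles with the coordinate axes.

189

In coordinates u = x + y, v = x − y the rectangle is axis-aligned; the map (x,y)→(u,v) scales areas by 2.
u-values: -4, 13, 1, -8, -8; range = 13 − (-8) = 21.
v-values: 12, 3, 11, 6, -6; range = 12 − (-6) = 18.
Area = (21 × 18) / 2 = 189.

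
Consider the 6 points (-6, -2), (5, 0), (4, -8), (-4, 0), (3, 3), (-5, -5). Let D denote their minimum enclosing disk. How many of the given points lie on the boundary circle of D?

3

The minimum enclosing circle is determined by three boundary points: (-6, -2), (4, -8), (3, 3).
Their circumcentre is (17/52, -145/52) with r² = 54961/1352.
The farthest remaining point (-5, -5) is at distance² 44977/1352 ≤ 54961/1352.
The points at distance exactly r from the centre are (-6, -2), (4, -8), (3, 3) — 3 points.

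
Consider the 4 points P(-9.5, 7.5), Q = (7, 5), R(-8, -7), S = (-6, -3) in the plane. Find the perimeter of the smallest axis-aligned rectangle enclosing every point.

62

Width = max x − min x = 7 − (-9.5) = 16.5.
Height = max y − min y = 7.5 − (-7) = 14.5.
Perimeter = 2(16.5 + 14.5) = 62.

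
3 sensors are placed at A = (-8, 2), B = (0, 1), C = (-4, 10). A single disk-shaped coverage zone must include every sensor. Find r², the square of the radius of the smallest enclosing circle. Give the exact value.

31525/1156

Side lengths²: AB² = 65, AC² = 80, BC² = 97.
Since BC² = 97 < 80 + 65 = 145, the triangle is acute, so the smallest enclosing circle is the circumcircle.
Circumcentre = (-61/17, 163/34), r² = 31525/1156.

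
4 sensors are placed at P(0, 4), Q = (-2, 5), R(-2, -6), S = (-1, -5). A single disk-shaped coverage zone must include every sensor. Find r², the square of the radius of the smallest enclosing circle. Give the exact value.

30.25

By Welzl's lemma the MEC is supported by two points (diametrically opposite) or three points (on a circumcircle).
The farthest pair is Q–R with squared distance 121. The circle on this segment as diameter has centre (-2, -0.5) and r² = 121/4 = 30.25.
Check P: distance² to centre = 24.25 ≤ 30.25, so it lies inside.
All remaining points lie in this disk, and no smaller disk contains both endpoints, so this is the minimum enclosing circle.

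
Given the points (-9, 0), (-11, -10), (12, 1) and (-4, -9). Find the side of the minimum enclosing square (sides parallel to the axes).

The bounding box has width 23 and height 11.
An axis-aligned square enclosing the set must have side ≥ max(width, height).
So the minimum side is max(23, 11) = 23.

23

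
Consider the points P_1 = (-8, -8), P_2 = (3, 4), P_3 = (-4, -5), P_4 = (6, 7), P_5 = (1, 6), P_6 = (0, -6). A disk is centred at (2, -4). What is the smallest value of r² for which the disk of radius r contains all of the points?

The required radius is the distance from (2, -4) to the farthest point.
Squared distances: 116, 65, 37, 137, 101, 8.
Maximum is 137, attained at P_4.

137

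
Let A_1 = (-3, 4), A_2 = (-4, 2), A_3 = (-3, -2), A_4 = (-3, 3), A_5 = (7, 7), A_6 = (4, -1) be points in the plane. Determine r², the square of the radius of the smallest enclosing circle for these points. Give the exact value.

45.25

The farthest pair is A_3–A_5 with squared distance 181. The circle on this segment as diameter has centre (2, 2.5) and r² = 181/4 = 45.25.
Check A_1: distance² to centre = 27.25 ≤ 45.25, so it lies inside.
All remaining points lie in this disk, and no smaller disk contains both endpoints, so this is the minimum enclosing circle.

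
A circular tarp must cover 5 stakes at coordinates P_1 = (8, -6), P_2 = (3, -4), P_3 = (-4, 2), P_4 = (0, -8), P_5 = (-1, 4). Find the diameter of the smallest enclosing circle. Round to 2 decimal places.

The farthest pair is P_1–P_3 with squared distance 208. The circle on this segment as diameter has centre (2, -2) and r² = 208/4 = 52.
Check P_2: distance² to centre = 5 ≤ 52, so it lies inside.
All remaining points lie in this disk, and no smaller disk contains both endpoints, so this is the minimum enclosing circle.
Diameter = 2r = 2√52 ≈ 14.42.

14.42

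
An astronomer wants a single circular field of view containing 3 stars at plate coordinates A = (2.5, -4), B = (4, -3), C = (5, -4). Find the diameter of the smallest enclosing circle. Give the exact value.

Side lengths²: AB² = 3.25, AC² = 6.25, BC² = 2.
Since AC² = 6.25 ≥ 3.25 + 2 = 5.25, the angle opposite AC is not acute, so the smallest enclosing circle has AC as diameter.
Centre = midpoint of AC = (3.75, -4), r² = 6.25/4 = 1.5625.
Diameter = 2r = 2√(1.5625) = 2.5.

2.5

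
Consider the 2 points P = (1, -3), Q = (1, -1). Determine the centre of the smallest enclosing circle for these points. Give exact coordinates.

The smallest circle enclosing two points has them as diameter endpoints.
Centre = midpoint = (1, -2); r² = |PQ|²/4 = 4/4 = 1.
Centre = (1, -2).

(1, -2)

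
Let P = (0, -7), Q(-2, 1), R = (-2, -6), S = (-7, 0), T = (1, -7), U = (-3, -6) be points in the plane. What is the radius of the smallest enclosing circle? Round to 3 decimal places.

5.315

By Welzl's lemma the MEC is supported by two points (diametrically opposite) or three points (on a circumcircle).
The farthest pair is S–T with squared distance 113. The circle on this segment as diameter has centre (-3, -3.5) and r² = 113/4 = 28.25.
Check P: distance² to centre = 21.25 ≤ 28.25, so it lies inside.
All remaining points lie in this disk, and no smaller disk contains both endpoints, so this is the minimum enclosing circle.
r = √(28.25) ≈ 5.315.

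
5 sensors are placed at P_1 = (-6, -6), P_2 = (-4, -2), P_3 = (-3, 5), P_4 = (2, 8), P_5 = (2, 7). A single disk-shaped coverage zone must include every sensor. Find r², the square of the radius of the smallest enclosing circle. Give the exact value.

By Welzl's lemma the MEC is supported by two points (diametrically opposite) or three points (on a circumcircle).
The farthest pair is P_1–P_4 with squared distance 260. The circle on this segment as diameter has centre (-2, 1) and r² = 260/4 = 65.
Check P_2: distance² to centre = 13 ≤ 65, so it lies inside.
All remaining points lie in this disk, and no smaller disk contains both endpoints, so this is the minimum enclosing circle.

65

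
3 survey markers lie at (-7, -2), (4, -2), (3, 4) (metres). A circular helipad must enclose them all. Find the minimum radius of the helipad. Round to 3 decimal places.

5.911

Call the three points A, B, C in the order given.
Side lengths²: AB² = 121, AC² = 136, BC² = 37.
Since AC² = 136 < 121 + 37 = 158, the triangle is acute, so the smallest enclosing circle is the circumcircle.
Circumcentre = (-1.5, 1/6), r² = 629/18.
r = √(629/18) ≈ 5.911.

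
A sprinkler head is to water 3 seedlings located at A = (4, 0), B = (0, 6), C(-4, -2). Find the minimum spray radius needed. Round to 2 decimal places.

Side lengths²: AB² = 52, AC² = 68, BC² = 80.
Since BC² = 80 < 68 + 52 = 120, the triangle is acute, so the smallest enclosing circle is the circumcircle.
Circumcentre = (-4/7, 9/7), r² = 1105/49.
r = √(1105/49) ≈ 4.75.

4.75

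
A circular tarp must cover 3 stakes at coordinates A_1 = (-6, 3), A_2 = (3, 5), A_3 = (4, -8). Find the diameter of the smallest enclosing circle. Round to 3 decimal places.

15.017

Side lengths²: A_1A_2² = 85, A_1A_3² = 221, A_2A_3² = 170.
Since A_1A_3² = 221 < 170 + 85 = 255, the triangle is acute, so the smallest enclosing circle is the circumcircle.
Circumcentre = (-3/14, -25/14), r² = 5525/98.
Diameter = 2r = 2√(5525/98) ≈ 15.017.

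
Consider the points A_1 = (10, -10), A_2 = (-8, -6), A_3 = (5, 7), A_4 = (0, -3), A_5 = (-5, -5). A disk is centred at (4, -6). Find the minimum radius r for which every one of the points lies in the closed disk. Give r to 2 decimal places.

13.04

The required radius is the distance from (4, -6) to the farthest point.
Squared distances: 52, 144, 170, 25, 82.
Maximum is 170, attained at A_3.
r = √170 ≈ 13.04.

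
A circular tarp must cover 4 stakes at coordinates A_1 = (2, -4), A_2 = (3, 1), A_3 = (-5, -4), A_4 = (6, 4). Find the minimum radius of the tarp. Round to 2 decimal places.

6.80

The minimum enclosing circle of a finite set is fixed by two of the points (as a diameter) or three (as a circumcircle).
The farthest pair is A_3–A_4 with squared distance 185. The circle on this segment as diameter has centre (0.5, 0) and r² = 185/4 = 46.25.
Check A_1: distance² to centre = 18.25 ≤ 46.25, so it lies inside.
All remaining points lie in this disk, and no smaller disk contains both endpoints, so this is the minimum enclosing circle.
r = √(46.25) ≈ 6.80.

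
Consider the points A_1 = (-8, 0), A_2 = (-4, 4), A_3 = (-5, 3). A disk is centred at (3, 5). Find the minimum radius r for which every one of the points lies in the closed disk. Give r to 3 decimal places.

The required radius is the distance from (3, 5) to the farthest point.
Squared distances: 146, 50, 68.
Maximum is 146, attained at A_1.
r = √146 ≈ 12.083.

12.083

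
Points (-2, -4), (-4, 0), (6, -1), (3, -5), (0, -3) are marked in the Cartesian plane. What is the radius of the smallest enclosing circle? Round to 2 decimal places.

The minimum enclosing circle of a finite set is fixed by two of the points (as a diameter) or three (as a circumcircle).
The farthest pair is (-4, 0)–(6, -1) with squared distance 101. The circle on this segment as diameter has centre (1, -0.5) and r² = 101/4 = 25.25.
Check (-2, -4): distance² to centre = 21.25 ≤ 25.25, so it lies inside.
All remaining points lie in this disk, and no smaller disk contains both endpoints, so this is the minimum enclosing circle.
r = √(25.25) ≈ 5.02.

5.02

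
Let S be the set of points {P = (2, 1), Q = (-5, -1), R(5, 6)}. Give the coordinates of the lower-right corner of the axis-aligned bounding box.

(5, -1)

x-range [-5, 5], y-range [-1, 6].
The lower-right corner is (5, -1).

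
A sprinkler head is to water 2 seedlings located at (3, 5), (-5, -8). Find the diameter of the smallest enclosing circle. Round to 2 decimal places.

15.26

The smallest circle enclosing two points has them as diameter endpoints.
Centre = midpoint = (-1, -1.5); r² = |(3, 5)−(-5, -8)|²/4 = 233/4 = 58.25.
Diameter = 2r = 2√(58.25) ≈ 15.26.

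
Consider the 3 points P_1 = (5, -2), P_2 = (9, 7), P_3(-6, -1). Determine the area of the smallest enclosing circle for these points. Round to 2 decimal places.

226.98

Side lengths²: P_1P_2² = 97, P_1P_3² = 122, P_2P_3² = 289.
Since P_2P_3² = 289 ≥ 122 + 97 = 219, the angle opposite P_2P_3 is not acute, so the smallest enclosing circle has P_2P_3 as diameter.
Centre = midpoint of P_2P_3 = (1.5, 3), r² = 289/4 = 72.25.
Area = π·r² = π·72.25 ≈ 226.98.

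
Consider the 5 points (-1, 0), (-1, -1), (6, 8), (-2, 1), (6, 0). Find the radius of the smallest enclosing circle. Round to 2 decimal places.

By Welzl's lemma the MEC is supported by two points (diametrically opposite) or three points (on a circumcircle).
The farthest pair is (-1, -1)–(6, 8) with squared distance 130. The circle on this segment as diameter has centre (2.5, 3.5) and r² = 130/4 = 32.5.
Check (-1, 0): distance² to centre = 24.5 ≤ 32.5, so it lies inside.
All remaining points lie in this disk, and no smaller disk contains both endpoints, so this is the minimum enclosing circle.
r = √(32.5) ≈ 5.70.

5.70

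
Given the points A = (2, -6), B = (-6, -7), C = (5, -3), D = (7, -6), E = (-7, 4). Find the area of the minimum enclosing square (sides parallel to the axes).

196

The bounding box has width 14 and height 11.
An axis-aligned square enclosing the set must have side ≥ max(width, height).
So the minimum side is max(14, 11) = 14.
Area = 14² = 196.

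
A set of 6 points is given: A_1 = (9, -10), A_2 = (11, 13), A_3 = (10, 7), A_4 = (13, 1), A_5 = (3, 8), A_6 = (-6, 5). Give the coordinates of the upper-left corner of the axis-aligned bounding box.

(-6, 13)

x-range [-6, 13], y-range [-10, 13].
The upper-left corner is (-6, 13).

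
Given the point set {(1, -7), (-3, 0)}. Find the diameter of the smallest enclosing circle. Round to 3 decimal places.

8.062

The smallest circle enclosing two points has them as diameter endpoints.
Centre = midpoint = (-1, -3.5); r² = |(1, -7)−(-3, 0)|²/4 = 65/4 = 16.25.
Diameter = 2r = 2√(16.25) ≈ 8.062.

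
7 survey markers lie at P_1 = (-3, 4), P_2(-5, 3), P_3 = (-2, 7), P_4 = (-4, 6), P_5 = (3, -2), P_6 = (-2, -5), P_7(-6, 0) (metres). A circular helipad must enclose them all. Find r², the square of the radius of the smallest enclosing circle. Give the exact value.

A smallest enclosing disk is always determined by at most three of the input points on its boundary.
The farthest pair is P_3–P_6 with squared distance 144. The circle on this segment as diameter has centre (-2, 1) and r² = 144/4 = 36.
Check P_1: distance² to centre = 10 ≤ 36, so it lies inside.
All remaining points lie in this disk, and no smaller disk contains both endpoints, so this is the minimum enclosing circle.

36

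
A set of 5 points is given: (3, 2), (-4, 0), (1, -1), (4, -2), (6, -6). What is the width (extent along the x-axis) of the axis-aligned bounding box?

max x = 6, min x = -4, so width = 10.

10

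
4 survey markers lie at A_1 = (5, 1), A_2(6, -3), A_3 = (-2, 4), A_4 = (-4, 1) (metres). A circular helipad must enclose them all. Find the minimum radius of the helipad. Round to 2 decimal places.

5.43

The minimum enclosing circle of a finite set is fixed by two of the points (as a diameter) or three (as a circumcircle).
The minimum enclosing circle is determined by three boundary points: A_2, A_3, A_4.
Their circumcentre is (24/19, -13/38) with r² = 42601/1444.
The farthest remaining point A_1 is at distance² 22765/1444 ≤ 42601/1444.
r = √(42601/1444) ≈ 5.43.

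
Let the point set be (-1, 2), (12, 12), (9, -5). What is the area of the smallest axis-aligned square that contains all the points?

The bounding box has width 13 and height 17.
An axis-aligned square enclosing the set must have side ≥ max(width, height).
So the minimum side is max(13, 17) = 17.
Area = 17² = 289.

289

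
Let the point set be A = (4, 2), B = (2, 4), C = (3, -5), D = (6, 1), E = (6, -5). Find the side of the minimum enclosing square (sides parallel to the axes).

The bounding box has width 4 and height 9.
An axis-aligned square enclosing the set must have side ≥ max(width, height).
So the minimum side is max(4, 9) = 9.

9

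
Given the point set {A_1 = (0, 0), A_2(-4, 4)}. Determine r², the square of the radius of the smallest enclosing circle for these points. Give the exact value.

8

The smallest circle enclosing two points has them as diameter endpoints.
Centre = midpoint = (-2, 2); r² = |A_1A_2|²/4 = 32/4 = 8.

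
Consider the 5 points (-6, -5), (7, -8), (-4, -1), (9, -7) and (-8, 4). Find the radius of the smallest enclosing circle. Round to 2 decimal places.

The minimum enclosing circle of a finite set is fixed by two of the points (as a diameter) or three (as a circumcircle).
The farthest pair is (9, -7)–(-8, 4) with squared distance 410. The circle on this segment as diameter has centre (0.5, -1.5) and r² = 410/4 = 102.5.
Check (-6, -5): distance² to centre = 54.5 ≤ 102.5, so it lies inside.
All remaining points lie in this disk, and no smaller disk contains both endpoints, so this is the minimum enclosing circle.
r = √(102.5) ≈ 10.12.

10.12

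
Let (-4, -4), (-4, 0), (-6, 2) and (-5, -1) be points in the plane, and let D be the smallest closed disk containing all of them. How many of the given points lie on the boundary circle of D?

The farthest pair is (-4, -4)–(-6, 2) with squared distance 40. The circle on this segment as diameter has centre (-5, -1) and r² = 40/4 = 10.
Check (-4, 0): distance² to centre = 2 ≤ 10, so it lies inside.
All remaining points lie in this disk, and no smaller disk contains both endpoints, so this is the minimum enclosing circle.
The points at distance exactly r from the centre are (-4, -4), (-6, 2) — 2 points.

2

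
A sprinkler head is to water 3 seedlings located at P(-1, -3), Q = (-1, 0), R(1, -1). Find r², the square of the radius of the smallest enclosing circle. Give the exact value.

2.5

Side lengths²: PQ² = 9, PR² = 8, QR² = 5.
Since PQ² = 9 < 8 + 5 = 13, the triangle is acute, so the smallest enclosing circle is the circumcircle.
Circumcentre = (-0.5, -1.5), r² = 2.5.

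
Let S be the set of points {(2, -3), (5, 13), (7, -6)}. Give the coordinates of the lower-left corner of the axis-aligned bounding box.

(2, -6)

x-range [2, 7], y-range [-6, 13].
The lower-left corner is (2, -6).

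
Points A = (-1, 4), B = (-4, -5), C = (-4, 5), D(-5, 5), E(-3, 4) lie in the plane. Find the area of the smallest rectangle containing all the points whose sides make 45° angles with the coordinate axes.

66

In coordinates u = x + y, v = x − y the rectangle is axis-aligned; the map (x,y)→(u,v) scales areas by 2.
u-values: 3, -9, 1, 0, 1; range = 3 − (-9) = 12.
v-values: -5, 1, -9, -10, -7; range = 1 − (-10) = 11.
Area = (12 × 11) / 2 = 66.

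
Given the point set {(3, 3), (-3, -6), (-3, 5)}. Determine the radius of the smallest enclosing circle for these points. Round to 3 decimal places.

Call the three points A, B, C in the order given.
Side lengths²: AB² = 117, AC² = 40, BC² = 121.
Since BC² = 121 < 117 + 40 = 157, the triangle is acute, so the smallest enclosing circle is the circumcircle.
Circumcentre = (-1.5, -0.5), r² = 32.5.
r = √(32.5) ≈ 5.701.

5.701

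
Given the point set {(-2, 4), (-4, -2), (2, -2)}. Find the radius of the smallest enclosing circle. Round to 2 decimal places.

Call the three points A, B, C in the order given.
Side lengths²: AB² = 40, AC² = 52, BC² = 36.
Since AC² = 52 < 40 + 36 = 76, the triangle is acute, so the smallest enclosing circle is the circumcircle.
Circumcentre = (-1, 1/3), r² = 130/9.
r = √(130/9) ≈ 3.80.

3.80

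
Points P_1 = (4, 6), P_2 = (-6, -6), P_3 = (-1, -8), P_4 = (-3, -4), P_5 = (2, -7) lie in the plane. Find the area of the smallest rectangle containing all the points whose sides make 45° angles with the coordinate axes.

121

In coordinates u = x + y, v = x − y the rectangle is axis-aligned; the map (x,y)→(u,v) scales areas by 2.
u-values: 10, -12, -9, -7, -5; range = 10 − (-12) = 22.
v-values: -2, 0, 7, 1, 9; range = 9 − (-2) = 11.
Area = (22 × 11) / 2 = 121.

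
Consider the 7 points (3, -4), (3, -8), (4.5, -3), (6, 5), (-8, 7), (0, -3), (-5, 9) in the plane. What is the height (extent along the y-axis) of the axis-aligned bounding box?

17

max y = 9, min y = -8, so height = 17.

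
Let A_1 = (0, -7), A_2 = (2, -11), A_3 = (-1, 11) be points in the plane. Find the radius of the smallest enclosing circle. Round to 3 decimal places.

Side lengths²: A_1A_2² = 20, A_1A_3² = 325, A_2A_3² = 493.
Since A_2A_3² = 493 ≥ 325 + 20 = 345, the angle opposite A_2A_3 is not acute, so the smallest enclosing circle has A_2A_3 as diameter.
Centre = midpoint of A_2A_3 = (0.5, 0), r² = 493/4 = 123.25.
r = √(123.25) ≈ 11.102.

11.102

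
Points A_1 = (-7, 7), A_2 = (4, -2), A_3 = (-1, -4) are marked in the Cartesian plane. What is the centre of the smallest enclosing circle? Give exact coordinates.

(-1.5, 2.5)

Side lengths²: A_1A_2² = 202, A_1A_3² = 157, A_2A_3² = 29.
Since A_1A_2² = 202 ≥ 157 + 29 = 186, the angle opposite A_1A_2 is not acute, so the smallest enclosing circle has A_1A_2 as diameter.
Centre = midpoint of A_1A_2 = (-1.5, 2.5), r² = 202/4 = 50.5.
Centre = (-1.5, 2.5).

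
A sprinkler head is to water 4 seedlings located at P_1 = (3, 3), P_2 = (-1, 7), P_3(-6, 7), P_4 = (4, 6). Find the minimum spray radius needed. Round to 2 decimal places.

5.05

A smallest enclosing disk is always determined by at most three of the input points on its boundary.
The minimum enclosing circle is determined by three boundary points: P_1, P_3, P_4.
Their circumcentre is (-65/62, 373/62) with r² = 48985/1922.
The farthest remaining point P_2 is at distance² 1865/1922 ≤ 48985/1922.
r = √(48985/1922) ≈ 5.05.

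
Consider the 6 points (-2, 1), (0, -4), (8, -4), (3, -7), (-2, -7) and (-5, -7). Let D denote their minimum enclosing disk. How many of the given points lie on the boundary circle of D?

A smallest enclosing disk is always determined by at most three of the input points on its boundary.
The minimum enclosing circle is determined by three boundary points: (-2, 1), (8, -4), (-5, -7).
Their circumcentre is (51/38, -183/38) with r² = 32485/722.
The farthest remaining point (-2, -7) is at distance² 11509/722 ≤ 32485/722.
The points at distance exactly r from the centre are (-2, 1), (8, -4), (-5, -7) — 3 points.

3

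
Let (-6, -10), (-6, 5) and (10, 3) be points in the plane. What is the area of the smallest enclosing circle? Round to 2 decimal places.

Call the three points A, B, C in the order given.
Side lengths²: AB² = 225, AC² = 425, BC² = 260.
Since AC² = 425 < 260 + 225 = 485, the triangle is acute, so the smallest enclosing circle is the circumcircle.
Circumcentre = (1.1875, -2.5), r² = 107.91015625.
Area = π·r² = π·107.91015625 ≈ 339.01.

339.01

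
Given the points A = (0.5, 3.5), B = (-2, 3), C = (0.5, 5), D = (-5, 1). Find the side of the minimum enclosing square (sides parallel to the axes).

5.5

The bounding box has width 5.5 and height 4.
An axis-aligned square enclosing the set must have side ≥ max(width, height).
So the minimum side is max(5.5, 4) = 5.5.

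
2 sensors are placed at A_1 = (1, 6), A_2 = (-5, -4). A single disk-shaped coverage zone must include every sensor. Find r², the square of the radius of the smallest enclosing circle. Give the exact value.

The smallest circle enclosing two points has them as diameter endpoints.
Centre = midpoint = (-2, 1); r² = |A_1A_2|²/4 = 136/4 = 34.

34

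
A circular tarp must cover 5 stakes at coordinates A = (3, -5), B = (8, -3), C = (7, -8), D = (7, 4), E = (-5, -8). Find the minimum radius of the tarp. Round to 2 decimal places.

8.49

A smallest enclosing disk is always determined by at most three of the input points on its boundary.
The farthest pair is D–E with squared distance 288. The circle on this segment as diameter has centre (1, -2) and r² = 288/4 = 72.
Check A: distance² to centre = 13 ≤ 72, so it lies inside.
All remaining points lie in this disk, and no smaller disk contains both endpoints, so this is the minimum enclosing circle.
r = √72 ≈ 8.49.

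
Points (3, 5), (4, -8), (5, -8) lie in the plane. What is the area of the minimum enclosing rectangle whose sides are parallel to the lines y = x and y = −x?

In coordinates u = x + y, v = x − y the rectangle is axis-aligned; the map (x,y)→(u,v) scales areas by 2.
u-values: 8, -4, -3; range = 8 − (-4) = 12.
v-values: -2, 12, 13; range = 13 − (-2) = 15.
Area = (12 × 15) / 2 = 90.

90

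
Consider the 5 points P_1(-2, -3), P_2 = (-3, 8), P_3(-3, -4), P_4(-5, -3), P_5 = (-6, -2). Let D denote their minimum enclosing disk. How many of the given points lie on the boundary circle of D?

A smallest enclosing disk is always determined by at most three of the input points on its boundary.
The farthest pair is P_2–P_3 with squared distance 144. The circle on this segment as diameter has centre (-3, 2) and r² = 144/4 = 36.
Check P_1: distance² to centre = 26 ≤ 36, so it lies inside.
All remaining points lie in this disk, and no smaller disk contains both endpoints, so this is the minimum enclosing circle.
The points at distance exactly r from the centre are P_2, P_3 — 2 points.

2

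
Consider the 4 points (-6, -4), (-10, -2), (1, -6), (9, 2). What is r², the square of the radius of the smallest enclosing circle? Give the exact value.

94.25

A smallest enclosing disk is always determined by at most three of the input points on its boundary.
The farthest pair is (-10, -2)–(9, 2) with squared distance 377. The circle on this segment as diameter has centre (-0.5, 0) and r² = 377/4 = 94.25.
Check (-6, -4): distance² to centre = 46.25 ≤ 94.25, so it lies inside.
All remaining points lie in this disk, and no smaller disk contains both endpoints, so this is the minimum enclosing circle.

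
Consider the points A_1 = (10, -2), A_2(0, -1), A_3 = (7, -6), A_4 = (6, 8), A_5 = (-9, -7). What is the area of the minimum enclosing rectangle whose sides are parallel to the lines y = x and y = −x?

225

In coordinates u = x + y, v = x − y the rectangle is axis-aligned; the map (x,y)→(u,v) scales areas by 2.
u-values: 8, -1, 1, 14, -16; range = 14 − (-16) = 30.
v-values: 12, 1, 13, -2, -2; range = 13 − (-2) = 15.
Area = (30 × 15) / 2 = 225.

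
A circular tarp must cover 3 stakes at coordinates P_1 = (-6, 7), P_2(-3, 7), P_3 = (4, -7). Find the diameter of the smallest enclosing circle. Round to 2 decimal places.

17.20

Side lengths²: P_1P_2² = 9, P_1P_3² = 296, P_2P_3² = 245.
Since P_1P_3² = 296 ≥ 245 + 9 = 254, the angle opposite P_1P_3 is not acute, so the smallest enclosing circle has P_1P_3 as diameter.
Centre = midpoint of P_1P_3 = (-1, 0), r² = 296/4 = 74.
Diameter = 2r = 2√74 ≈ 17.20.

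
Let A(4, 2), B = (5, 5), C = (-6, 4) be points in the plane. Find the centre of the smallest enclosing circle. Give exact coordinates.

(-0.5, 4.5)

Side lengths²: AB² = 10, AC² = 104, BC² = 122.
Since BC² = 122 ≥ 104 + 10 = 114, the angle opposite BC is not acute, so the smallest enclosing circle has BC as diameter.
Centre = midpoint of BC = (-0.5, 4.5), r² = 122/4 = 30.5.
Centre = (-0.5, 4.5).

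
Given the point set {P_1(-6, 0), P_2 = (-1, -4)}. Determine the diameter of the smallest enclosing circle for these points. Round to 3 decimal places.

The smallest circle enclosing two points has them as diameter endpoints.
Centre = midpoint = (-3.5, -2); r² = |P_1P_2|²/4 = 41/4 = 10.25.
Diameter = 2r = 2√(10.25) ≈ 6.403.

6.403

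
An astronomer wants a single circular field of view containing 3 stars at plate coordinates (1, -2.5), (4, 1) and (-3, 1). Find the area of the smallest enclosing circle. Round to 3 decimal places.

38.489

Call the three points A, B, C in the order given.
Side lengths²: AB² = 21.25, AC² = 28.25, BC² = 49.
Since BC² = 49 < 28.25 + 21.25 = 49.5, the triangle is acute, so the smallest enclosing circle is the circumcircle.
Circumcentre = (0.5, 27/28), r² = 9605/784.
Area = π·r² = π·9605/784 ≈ 38.489.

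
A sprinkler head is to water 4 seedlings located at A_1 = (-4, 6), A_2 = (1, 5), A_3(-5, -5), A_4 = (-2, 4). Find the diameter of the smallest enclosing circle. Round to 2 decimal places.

The minimum enclosing circle of a finite set is fixed by two of the points (as a diameter) or three (as a circumcircle).
The minimum enclosing circle is determined by three boundary points: A_1, A_2, A_3.
Their circumcentre is (-71/28, 9/28) with r² = 13481/392.
The farthest remaining point A_4 is at distance² 5417/392 ≤ 13481/392.
Diameter = 2r = 2√(13481/392) ≈ 11.73.

11.73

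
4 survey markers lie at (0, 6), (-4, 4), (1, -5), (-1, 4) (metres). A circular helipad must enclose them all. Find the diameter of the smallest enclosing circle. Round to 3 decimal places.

11.056

The minimum enclosing circle of a finite set is fixed by two of the points (as a diameter) or three (as a circumcircle).
The minimum enclosing circle is determined by three boundary points: (0, 6), (-4, 4), (1, -5).
Their circumcentre is (6/23, 11/23) with r² = 16165/529.
The farthest remaining point (-1, 4) is at distance² 7402/529 ≤ 16165/529.
Diameter = 2r = 2√(16165/529) ≈ 11.056.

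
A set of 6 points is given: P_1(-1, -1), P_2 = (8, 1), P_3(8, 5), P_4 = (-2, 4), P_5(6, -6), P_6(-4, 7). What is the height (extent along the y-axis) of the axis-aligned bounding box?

max y = 7, min y = -6, so height = 13.

13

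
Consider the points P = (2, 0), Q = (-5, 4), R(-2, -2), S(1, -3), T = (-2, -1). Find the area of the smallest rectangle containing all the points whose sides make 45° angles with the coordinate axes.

39

In coordinates u = x + y, v = x − y the rectangle is axis-aligned; the map (x,y)→(u,v) scales areas by 2.
u-values: 2, -1, -4, -2, -3; range = 2 − (-4) = 6.
v-values: 2, -9, 0, 4, -1; range = 4 − (-9) = 13.
Area = (6 × 13) / 2 = 39.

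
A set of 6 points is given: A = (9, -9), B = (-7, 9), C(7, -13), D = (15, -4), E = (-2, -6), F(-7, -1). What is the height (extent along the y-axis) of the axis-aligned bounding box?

22

max y = 9, min y = -13, so height = 22.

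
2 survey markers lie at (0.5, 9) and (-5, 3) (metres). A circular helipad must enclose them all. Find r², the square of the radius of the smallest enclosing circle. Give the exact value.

The smallest circle enclosing two points has them as diameter endpoints.
Centre = midpoint = (-2.25, 6); r² = |(0.5, 9)−(-5, 3)|²/4 = 66.25/4 = 16.5625.

16.5625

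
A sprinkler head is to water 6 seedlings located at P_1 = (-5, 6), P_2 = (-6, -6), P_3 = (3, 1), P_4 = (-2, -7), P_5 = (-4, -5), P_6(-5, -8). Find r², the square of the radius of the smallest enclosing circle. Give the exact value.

50.41015625

The minimum enclosing circle of a finite set is fixed by two of the points (as a diameter) or three (as a circumcircle).
The minimum enclosing circle is determined by three boundary points: P_1, P_3, P_6.
Their circumcentre is (-3.8125, -1) with r² = 50.41015625.
The farthest remaining point P_4 is at distance² 39.28515625 ≤ 50.41015625.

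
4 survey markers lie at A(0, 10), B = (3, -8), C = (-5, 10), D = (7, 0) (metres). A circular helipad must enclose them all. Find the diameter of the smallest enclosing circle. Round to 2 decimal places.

19.70

The minimum enclosing circle of a finite set is fixed by two of the points (as a diameter) or three (as a circumcircle).
The farthest pair is B–C with squared distance 388. The circle on this segment as diameter has centre (-1, 1) and r² = 388/4 = 97.
Check A: distance² to centre = 82 ≤ 97, so it lies inside.
All remaining points lie in this disk, and no smaller disk contains both endpoints, so this is the minimum enclosing circle.
Diameter = 2r = 2√97 ≈ 19.70.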